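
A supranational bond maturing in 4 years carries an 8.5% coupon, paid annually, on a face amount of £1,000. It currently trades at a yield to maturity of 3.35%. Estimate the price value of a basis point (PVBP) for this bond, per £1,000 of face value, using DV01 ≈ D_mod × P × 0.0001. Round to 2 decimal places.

Periodic yield y = 0.0335.
  t   CF        PV=CF/(1+0.0335)^t    t·PV
  1        85.00        82.2448        82.2448
  2        85.00        79.5789       159.1578
  3        85.00        76.9994       230.9983
  4     1,085.00       951.0160     3,804.0639
  Σ                  1,189.8391     4,276.4648
P = 1,189.8391; D_Mac = 3.59415 yrs; D_mod = 3.47765 yrs.
DV01 ≈ 3.47765 × 1,189.8391 × 0.0001 = 0.413785.

£0.41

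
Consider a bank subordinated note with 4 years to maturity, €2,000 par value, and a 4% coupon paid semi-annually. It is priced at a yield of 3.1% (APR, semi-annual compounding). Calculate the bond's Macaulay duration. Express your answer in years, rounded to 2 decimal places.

3.74 years

Periodic yield y = 0.0155. Discount each cash flow and weight by its period:
  t   CF        PV=CF/(1+0.0155)^t    t·PV
  1        40.00        39.3895        39.3895
  2        40.00        38.7882        77.5765
  3        40.00        38.1962       114.5886
  4        40.00        37.6132       150.4528
  5        40.00        37.0391       185.1955
  6        40.00        36.4738       218.8425
  7        40.00        35.9170       251.4193
  8     2,040.00     1,803.8098    14,430.4785
  Σ                  2,067.2268    15,467.9431
Price P = Σ PV = 2,067.2268.
Macaulay duration = Σ(t·PV) / P = 15,467.9431 / 2,067.2268 = 7.48246 half-year periods.
In years: 7.48246 / 2 = 3.74123 years.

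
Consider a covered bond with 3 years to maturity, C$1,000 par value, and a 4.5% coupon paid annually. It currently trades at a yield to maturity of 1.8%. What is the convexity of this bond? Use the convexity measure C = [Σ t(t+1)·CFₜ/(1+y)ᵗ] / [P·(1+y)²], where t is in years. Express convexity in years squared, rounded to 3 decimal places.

With y = 0.018:
  t   CF        PV=CF/(1+0.018)^t    t·PV        t(t+1)·PV
  1        45.00        44.2043        44.2043          88.4086
  2        45.00        43.4227        86.8454         260.5363
  3     1,045.00       990.5421     2,971.6264      11,886.5057
  Σ                  1,078.1692     3,102.6762      12,235.4506
P = 1,078.1692.
Convexity = Σ t(t+1)·PV / [P·(1+y)²] = 12,235.4506 / (1,078.1692 × 1.036324) = 10.95059.

10.951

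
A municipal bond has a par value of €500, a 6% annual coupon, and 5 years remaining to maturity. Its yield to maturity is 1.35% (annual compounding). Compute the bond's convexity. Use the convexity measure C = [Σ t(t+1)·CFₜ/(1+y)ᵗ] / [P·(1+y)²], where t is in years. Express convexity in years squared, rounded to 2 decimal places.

With y = 0.0135:
  t   CF        PV=CF/(1+0.0135)^t    t·PV        t(t+1)·PV
  1        30.00        29.6004        29.6004          59.2008
  2        30.00        29.2061        58.4122         175.2367
  3        30.00        28.8171        86.4512         345.8050
  4        30.00        28.4332       113.7329         568.6647
  5       530.00       495.6295     2,478.1473      14,868.8835
  Σ                    611.6863     2,766.3440      16,017.7906
P = 611.6863.
Convexity = Σ t(t+1)·PV / [P·(1+y)²] = 16,017.7906 / (611.6863 × 1.027182) = 25.49332.

25.49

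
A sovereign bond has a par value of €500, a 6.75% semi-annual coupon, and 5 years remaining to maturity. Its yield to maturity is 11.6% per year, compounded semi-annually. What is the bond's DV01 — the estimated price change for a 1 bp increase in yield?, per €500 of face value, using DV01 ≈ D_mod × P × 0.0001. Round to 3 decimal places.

Periodic yield y = 0.058.
  t   CF        PV=CF/(1+0.058)^t    t·PV
  1       16.875        15.9499        15.9499
  2       16.875        15.0755        30.1511
  3       16.875        14.2491        42.7472
  4       16.875        13.4679        53.8718
  5       16.875        12.7296        63.6481
  6       16.875        12.0318        72.1907
  7       16.875        11.3722        79.6053
  8       16.875        10.7488        85.9901
  9       16.875        10.1595        91.4356
  10     516.875       294.1229     2,941.2291
  Σ                    409.9072     3,476.8188
P = 409.9072; D_Mac = 8.48197 half-year periods = 4.24098 yrs; D_mod = 4.00849 yrs.
DV01 ≈ 4.00849 × 409.9072 × 0.0001 = 0.164311.

€0.164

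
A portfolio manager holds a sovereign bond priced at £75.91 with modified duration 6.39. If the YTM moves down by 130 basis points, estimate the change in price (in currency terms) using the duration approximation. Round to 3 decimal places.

+£6.306

Duration approximation: ΔP/P ≈ -D_mod · Δy = -6.39 × (-0.013) = +0.083070.
ΔP ≈ 75.91 × (+0.083070) = +6.3058437.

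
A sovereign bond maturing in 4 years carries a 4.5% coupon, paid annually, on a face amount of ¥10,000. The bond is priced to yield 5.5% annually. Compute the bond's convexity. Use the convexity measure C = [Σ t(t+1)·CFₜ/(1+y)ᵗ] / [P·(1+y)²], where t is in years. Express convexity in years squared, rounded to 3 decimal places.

16.442

With y = 0.055:
  t   CF        PV=CF/(1+0.055)^t    t·PV        t(t+1)·PV
  1       450.00       426.5403       426.5403         853.0806
  2       450.00       404.3036       808.6072       2,425.8215
  3       450.00       383.2261     1,149.6784       4,598.7138
  4    10,450.00     8,435.4150    33,741.6599     168,708.2994
  Σ                  9,649.4850    36,126.4858     176,585.9152
P = 9,649.4850.
Convexity = Σ t(t+1)·PV / [P·(1+y)²] = 176,585.9152 / (9,649.4850 × 1.113025) = 16.44171.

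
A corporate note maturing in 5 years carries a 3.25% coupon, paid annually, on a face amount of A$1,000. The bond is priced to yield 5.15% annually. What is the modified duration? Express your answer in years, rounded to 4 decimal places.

Periodic yield y = 0.0515. First find Macaulay duration:
  t   CF        PV=CF/(1+0.0515)^t    t·PV
  1        32.50        30.9082        30.9082
  2        32.50        29.3944        58.7888
  3        32.50        27.9547        83.8642
  4        32.50        26.5856       106.3423
  5     1,032.50       803.2369     4,016.1847
  Σ                    918.0799     4,296.0884
P = 918.0799; Macaulay duration = 4,296.0884 / 918.0799 = 4.67943 years.
Modified duration = D_Mac / (1 + y) = 4.67943 / 1.0515 = 4.45024 years.

4.4502 years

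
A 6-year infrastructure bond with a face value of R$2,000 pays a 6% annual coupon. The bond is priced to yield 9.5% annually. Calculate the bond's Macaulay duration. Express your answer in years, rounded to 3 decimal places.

5.133 years

Periodic yield y = 0.095. Discount each cash flow and weight by its year:
  t   CF        PV=CF/(1+0.095)^t    t·PV
  1       120.00       109.5890       109.5890
  2       120.00       100.0813       200.1626
  3       120.00        91.3985       274.1954
  4       120.00        83.4689       333.8757
  5       120.00        76.2273       381.1366
  6     2,120.00     1,229.8472     7,379.0830
  Σ                  1,690.6122     8,678.0423
Price P = Σ PV = 1,690.6122.
Macaulay duration = Σ(t·PV) / P = 8,678.0423 / 1,690.6122 = 5.13308 years.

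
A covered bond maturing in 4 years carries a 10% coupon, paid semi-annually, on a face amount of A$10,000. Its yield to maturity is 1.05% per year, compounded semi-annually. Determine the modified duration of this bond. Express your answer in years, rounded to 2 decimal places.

3.47 years

Periodic yield y = 0.00525. First find Macaulay duration:
  t   CF        PV=CF/(1+0.00525)^t    t·PV
  1       500.00       497.3887       497.3887
  2       500.00       494.7911       989.5821
  3       500.00       492.2070     1,476.6209
  4       500.00       489.6364     1,958.5455
  5       500.00       487.0792     2,435.3961
  6       500.00       484.5354     2,907.2124
  7       500.00       482.0049     3,374.0341
  8    10,500.00    10,069.2389    80,553.9112
  Σ                 13,496.8815    94,192.6910
P = 13,496.8815; Macaulay duration = 94,192.6910 / 13,496.8815 = 6.97885 half-year periods = 3.48942 years.
Modified duration = D_Mac / (1 + y) = 3.48942 / 1.00525 = 3.47120 years.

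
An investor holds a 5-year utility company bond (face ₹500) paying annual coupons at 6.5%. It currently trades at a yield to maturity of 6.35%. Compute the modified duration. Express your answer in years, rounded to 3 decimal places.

Periodic yield y = 0.0635. First find Macaulay duration:
  t   CF        PV=CF/(1+0.0635)^t    t·PV
  1        32.50        30.5595        30.5595
  2        32.50        28.7348        57.4696
  3        32.50        27.0191        81.0573
  4        32.50        25.4058       101.6233
  5       532.50       391.4102     1,957.0510
  Σ                    503.1294     2,227.7607
P = 503.1294; Macaulay duration = 2,227.7607 / 503.1294 = 4.42781 years.
Modified duration = D_Mac / (1 + y) = 4.42781 / 1.0635 = 4.16343 years.

4.163 years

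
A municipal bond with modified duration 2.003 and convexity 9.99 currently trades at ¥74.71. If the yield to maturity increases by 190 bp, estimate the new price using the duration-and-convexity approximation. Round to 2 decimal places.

¥72.00

Duration effect: -D_mod·Δy = -2.003 × (+0.019) = -0.038057
Convexity effect: ½·C·(Δy)² = 0.5 × 9.99 × (0.019)² = +0.001803195
ΔP/P ≈ -0.038057 + 0.001803195 = -0.036253805
New price ≈ 74.71 × (1 - 0.036253805) = 72.00147822845.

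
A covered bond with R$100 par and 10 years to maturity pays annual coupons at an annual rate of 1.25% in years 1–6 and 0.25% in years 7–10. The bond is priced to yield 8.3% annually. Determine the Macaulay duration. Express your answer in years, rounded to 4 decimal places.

Periodic yield y = 0.083. Discount each cash flow and weight by its year:
  t   CF        PV=CF/(1+0.083)^t    t·PV
  1         1.25         1.1542         1.1542
  2         1.25         1.0657         2.1315
  3         1.25         0.9841         2.9522
  4         1.25         0.9086         3.6346
  5         1.25         0.8390         4.1951
  6         1.25         0.7747         4.6483
  7         0.25         0.1431         1.0015
  8         0.25         0.1321         1.0568
  9         0.25         0.1220         1.0978
  10      100.25        45.1648       451.6477
  Σ                     51.2883       473.5196
Price P = Σ PV = 51.2883.
Macaulay duration = Σ(t·PV) / P = 473.5196 / 51.2883 = 9.23251 years.

9.2325 years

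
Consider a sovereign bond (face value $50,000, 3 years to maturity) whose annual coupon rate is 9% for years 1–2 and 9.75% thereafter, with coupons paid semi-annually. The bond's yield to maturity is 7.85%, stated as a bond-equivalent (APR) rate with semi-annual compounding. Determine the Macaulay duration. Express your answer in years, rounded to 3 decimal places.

2.700 years

Periodic yield y = 0.03925. Discount each cash flow and weight by its period:
  t   CF        PV=CF/(1+0.03925)^t    t·PV
  1     2,250.00     2,165.0229     2,165.0229
  2     2,250.00     2,083.2551     4,166.5102
  3     2,250.00     2,004.5755     6,013.7265
  4     2,250.00     1,928.8675     7,715.4698
  5     2,437.50     2,010.6869    10,053.4347
  6    52,437.50    41,621.8883   249,731.3296
  Σ                 51,814.2961   279,845.4937
Price P = Σ PV = 51,814.2961.
Macaulay duration = Σ(t·PV) / P = 279,845.4937 / 51,814.2961 = 5.40093 half-year periods.
In years: 5.40093 / 2 = 2.70047 years.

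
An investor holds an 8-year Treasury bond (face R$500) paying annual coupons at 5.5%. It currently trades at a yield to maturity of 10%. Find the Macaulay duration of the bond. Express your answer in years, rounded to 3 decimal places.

6.457 years

Periodic yield y = 0.1. Discount each cash flow and weight by its year:
  t   CF        PV=CF/(1+0.1)^t    t·PV
  1        27.50        25.0000        25.0000
  2        27.50        22.7273        45.4545
  3        27.50        20.6612        61.9835
  4        27.50        18.7829        75.1315
  5        27.50        17.0753        85.3767
  6        27.50        15.5230        93.1382
  7        27.50        14.1118        98.7829
  8       527.50       246.0826     1,968.6611
  Σ                    379.9642     2,453.5285
Price P = Σ PV = 379.9642.
Macaulay duration = Σ(t·PV) / P = 2,453.5285 / 379.9642 = 6.45726 years.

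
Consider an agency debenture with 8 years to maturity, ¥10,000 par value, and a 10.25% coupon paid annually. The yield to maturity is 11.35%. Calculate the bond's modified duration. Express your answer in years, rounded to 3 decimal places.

5.174 years

Periodic yield y = 0.1135. First find Macaulay duration:
  t   CF        PV=CF/(1+0.1135)^t    t·PV
  1     1,025.00       920.5209       920.5209
  2     1,025.00       826.6914     1,653.3828
  3     1,025.00       742.4260     2,227.2781
  4     1,025.00       666.7499     2,666.9997
  5     1,025.00       598.7875     2,993.9377
  6     1,025.00       537.7526     3,226.5157
  7     1,025.00       482.9390     3,380.5733
  8    11,025.00     4,665.0556    37,320.4451
  Σ                  9,440.9231    54,389.6534
P = 9,440.9231; Macaulay duration = 54,389.6534 / 9,440.9231 = 5.76105 years.
Modified duration = D_Mac / (1 + y) = 5.76105 / 1.1135 = 5.17382 years.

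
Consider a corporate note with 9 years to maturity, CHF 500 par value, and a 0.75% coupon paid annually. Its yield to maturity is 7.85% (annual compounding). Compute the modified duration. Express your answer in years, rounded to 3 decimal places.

7.990 years

Periodic yield y = 0.0785. First find Macaulay duration:
  t   CF        PV=CF/(1+0.0785)^t    t·PV
  1         3.75         3.4771         3.4771
  2         3.75         3.2240         6.4479
  3         3.75         2.9893         8.9679
  4         3.75         2.7717        11.0869
  5         3.75         2.5700        12.8499
  6         3.75         2.3829        14.2975
  7         3.75         2.2095        15.4664
  8         3.75         2.0487        16.3893
  9       503.75       255.1724     2,296.5517
  Σ                    276.8455     2,385.5346
P = 276.8455; Macaulay duration = 2,385.5346 / 276.8455 = 8.61684 years.
Modified duration = D_Mac / (1 + y) = 8.61684 / 1.0785 = 7.98966 years.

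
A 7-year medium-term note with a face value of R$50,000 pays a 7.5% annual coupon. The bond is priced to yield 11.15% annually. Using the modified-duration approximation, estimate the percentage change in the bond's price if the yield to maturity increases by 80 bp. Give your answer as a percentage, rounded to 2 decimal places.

-3.99%

Periodic yield y = 0.1115. Modified duration first:
  t   CF        PV=CF/(1+0.1115)^t    t·PV
  1     3,750.00     3,373.8192     3,373.8192
  2     3,750.00     3,035.3749     6,070.7497
  3     3,750.00     2,730.8816     8,192.6447
  4     3,750.00     2,456.9335     9,827.7339
  5     3,750.00     2,210.4665    11,052.3324
  6     3,750.00     1,988.7238    11,932.3426
  7    53,750.00    25,645.5607   179,518.9252
  Σ                 41,441.7601   229,968.5477
P = 41,441.7601; D_Mac = 5.54920 yrs; D_mod = 5.54920/(1+0.1115) = 4.99253 yrs.
ΔP/P ≈ -D_mod · Δy = -4.99253 × (+0.008) = -0.039940 = -3.9940%.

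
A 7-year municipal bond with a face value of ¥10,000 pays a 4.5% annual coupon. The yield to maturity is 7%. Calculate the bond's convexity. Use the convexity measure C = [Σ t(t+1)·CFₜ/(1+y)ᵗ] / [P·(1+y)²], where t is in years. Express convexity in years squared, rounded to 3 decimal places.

40.491

With y = 0.07:
  t   CF        PV=CF/(1+0.07)^t    t·PV        t(t+1)·PV
  1       450.00       420.5607       420.5607         841.1215
  2       450.00       393.0474       786.0949       2,358.2846
  3       450.00       367.3340     1,102.0021       4,408.0085
  4       450.00       343.3028     1,373.2114       6,866.0569
  5       450.00       320.8438     1,604.2189       9,625.3134
  6       450.00       299.8540     1,799.1240      12,593.8680
  7    10,450.00     6,507.7348    45,554.1436     364,433.1490
  Σ                  8,652.6776    52,639.3556     401,125.8019
P = 8,652.6776.
Convexity = Σ t(t+1)·PV / [P·(1+y)²] = 401,125.8019 / (8,652.6776 × 1.144900) = 40.49137.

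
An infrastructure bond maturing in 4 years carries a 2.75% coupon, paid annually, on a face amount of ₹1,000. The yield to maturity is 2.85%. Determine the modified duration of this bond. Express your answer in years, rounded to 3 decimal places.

Periodic yield y = 0.0285. First find Macaulay duration:
  t   CF        PV=CF/(1+0.0285)^t    t·PV
  1        27.50        26.7380        26.7380
  2        27.50        25.9971        51.9941
  3        27.50        25.2767        75.8300
  4     1,027.50       918.2578     3,673.0314
  Σ                    996.2695     3,827.5934
P = 996.2695; Macaulay duration = 3,827.5934 / 996.2695 = 3.84193 years.
Modified duration = D_Mac / (1 + y) = 3.84193 / 1.0285 = 3.73546 years.

3.735 years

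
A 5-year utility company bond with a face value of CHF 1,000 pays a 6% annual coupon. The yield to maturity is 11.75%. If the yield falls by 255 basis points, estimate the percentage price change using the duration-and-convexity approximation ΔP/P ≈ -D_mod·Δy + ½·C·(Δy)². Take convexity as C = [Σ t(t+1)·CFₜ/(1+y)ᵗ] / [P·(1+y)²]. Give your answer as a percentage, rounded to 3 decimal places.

+10.671%

With y = 0.1175:
  t   CF        PV=CF/(1+0.1175)^t    t·PV        t(t+1)·PV
  1        60.00        53.6913        53.6913         107.3826
  2        60.00        48.0459        96.0918         288.2753
  3        60.00        42.9941       128.9822         515.9290
  4        60.00        38.4734       153.8938         769.4690
  5     1,060.00       608.2305     3,041.1526      18,246.9155
  Σ                    791.4352     3,473.8117      19,927.9713
P = 791.4352; D_Mac = 4.38926 yrs; D_mod = 3.92775 yrs; C = 20.16288.
Duration effect: -3.92775 × (-0.0255) = +0.100158
Convexity effect: 0.5 × 20.16288 × (-0.0255)² = +0.0065555
ΔP/P ≈ +0.100158 + 0.0065555 = +0.106713 = +10.6713%.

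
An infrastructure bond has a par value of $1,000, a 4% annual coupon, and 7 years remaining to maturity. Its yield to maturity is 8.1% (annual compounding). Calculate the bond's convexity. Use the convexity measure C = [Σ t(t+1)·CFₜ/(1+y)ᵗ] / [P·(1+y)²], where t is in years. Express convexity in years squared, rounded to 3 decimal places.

40.082

With y = 0.081:
  t   CF        PV=CF/(1+0.081)^t    t·PV        t(t+1)·PV
  1        40.00        37.0028        37.0028          74.0056
  2        40.00        34.2301        68.4603         205.3808
  3        40.00        31.6652        94.9957         379.9830
  4        40.00        29.2926       117.1702         585.8510
  5        40.00        27.0976       135.4882         812.9293
  6        40.00        25.0672       150.4032       1,052.8224
  7     1,040.00       602.9114     4,220.3797      33,763.0373
  Σ                    787.2669     4,823.9001      36,874.0094
P = 787.2669.
Convexity = Σ t(t+1)·PV / [P·(1+y)²] = 36,874.0094 / (787.2669 × 1.168561) = 40.08178.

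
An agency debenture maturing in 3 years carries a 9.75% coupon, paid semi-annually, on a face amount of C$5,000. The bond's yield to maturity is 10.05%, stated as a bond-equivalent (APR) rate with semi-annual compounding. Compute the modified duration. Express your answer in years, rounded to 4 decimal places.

2.5430 years

Periodic yield y = 0.05025. First find Macaulay duration:
  t   CF        PV=CF/(1+0.05025)^t    t·PV
  1       243.75       232.0876       232.0876
  2       243.75       220.9832       441.9664
  3       243.75       210.4101       631.2303
  4       243.75       200.3429       801.3714
  5       243.75       190.7573       953.7865
  6     5,243.75     3,907.3817    23,444.2901
  Σ                  4,961.9627    26,504.7323
P = 4,961.9627; Macaulay duration = 26,504.7323 / 4,961.9627 = 5.34158 half-year periods = 2.67079 years.
Modified duration = D_Mac / (1 + y) = 2.67079 / 1.05025 = 2.54301 years.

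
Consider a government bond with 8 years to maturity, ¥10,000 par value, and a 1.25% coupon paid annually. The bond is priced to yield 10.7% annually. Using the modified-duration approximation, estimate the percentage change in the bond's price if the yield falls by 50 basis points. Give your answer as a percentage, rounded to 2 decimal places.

Periodic yield y = 0.107. Modified duration first:
  t   CF        PV=CF/(1+0.107)^t    t·PV
  1       125.00       112.9178       112.9178
  2       125.00       102.0034       204.0069
  3       125.00        92.1440       276.4321
  4       125.00        83.2376       332.9504
  5       125.00        75.1920       375.9602
  6       125.00        67.9242       407.5450
  7       125.00        61.3588       429.5114
  8    10,125.00     4,489.6663    35,917.3306
  Σ                  5,084.4441    38,056.6543
P = 5,084.4441; D_Mac = 7.48492 yrs; D_mod = 7.48492/(1+0.107) = 6.76144 yrs.
ΔP/P ≈ -D_mod · Δy = -6.76144 × (-0.005) = +0.033807 = +3.3807%.

+3.38%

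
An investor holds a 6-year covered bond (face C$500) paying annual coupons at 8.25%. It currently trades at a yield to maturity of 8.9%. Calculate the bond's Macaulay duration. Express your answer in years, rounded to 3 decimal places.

Periodic yield y = 0.089. Discount each cash flow and weight by its year:
  t   CF        PV=CF/(1+0.089)^t    t·PV
  1        41.25        37.8788        37.8788
  2        41.25        34.7831        69.5662
  3        41.25        31.9404        95.8212
  4        41.25        29.3300       117.3201
  5        41.25        26.9330       134.6649
  6       541.25       324.5119     1,947.0714
  Σ                    485.3772     2,402.3226
Price P = Σ PV = 485.3772.
Macaulay duration = Σ(t·PV) / P = 2,402.3226 / 485.3772 = 4.94939 years.

4.949 years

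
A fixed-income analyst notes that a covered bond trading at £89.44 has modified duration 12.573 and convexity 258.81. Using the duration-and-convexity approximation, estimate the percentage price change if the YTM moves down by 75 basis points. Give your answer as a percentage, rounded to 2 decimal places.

Duration effect: -D_mod·Δy = -12.573 × (-0.0075) = +0.0942975
Convexity effect: ½·C·(Δy)² = 0.5 × 258.81 × (-0.0075)² = +0.00727903125
ΔP/P ≈ +0.0942975 + 0.00727903125 = +0.10157653125
= +10.157653125%.

+10.16%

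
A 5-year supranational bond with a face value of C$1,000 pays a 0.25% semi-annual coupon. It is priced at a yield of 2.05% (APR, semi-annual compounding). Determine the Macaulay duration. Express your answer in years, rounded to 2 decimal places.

4.97 years

Periodic yield y = 0.01025. Discount each cash flow and weight by its period:
  t   CF        PV=CF/(1+0.01025)^t    t·PV
  1         1.25         1.2373         1.2373
  2         1.25         1.2248         2.4495
  3         1.25         1.2123         3.6370
  4         1.25         1.2000         4.8001
  5         1.25         1.1879         5.9393
  6         1.25         1.1758         7.0549
  7         1.25         1.1639         8.1472
  8         1.25         1.1521         9.2166
  9         1.25         1.1404        10.2634
  10    1,001.25       904.1780     9,041.7800
  Σ                    914.8725     9,094.5254
Price P = Σ PV = 914.8725.
Macaulay duration = Σ(t·PV) / P = 9,094.5254 / 914.8725 = 9.94076 half-year periods.
In years: 9.94076 / 2 = 4.97038 years.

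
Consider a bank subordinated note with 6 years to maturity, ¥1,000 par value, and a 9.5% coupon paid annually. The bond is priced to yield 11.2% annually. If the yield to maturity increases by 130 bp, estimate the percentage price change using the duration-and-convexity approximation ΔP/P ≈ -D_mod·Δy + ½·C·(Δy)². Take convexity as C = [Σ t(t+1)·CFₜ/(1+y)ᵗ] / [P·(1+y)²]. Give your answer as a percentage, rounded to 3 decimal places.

With y = 0.112:
  t   CF        PV=CF/(1+0.112)^t    t·PV        t(t+1)·PV
  1        95.00        85.4317        85.4317         170.8633
  2        95.00        76.8270       153.6541         460.9622
  3        95.00        69.0891       207.2672         829.0686
  4        95.00        62.1304       248.5218       1,242.6089
  5        95.00        55.8727       279.3635       1,676.1810
  6     1,095.00       579.1424     3,474.8547      24,323.9827
  Σ                    928.4933     4,449.0928      28,703.6667
P = 928.4933; D_Mac = 4.79173 yrs; D_mod = 4.30911 yrs; C = 25.00052.
Duration effect: -4.30911 × (+0.013) = -0.056018
Convexity effect: 0.5 × 25.00052 × (0.013)² = +0.0021125
ΔP/P ≈ -0.056018 + 0.0021125 = -0.053906 = -5.3906%.

-5.391%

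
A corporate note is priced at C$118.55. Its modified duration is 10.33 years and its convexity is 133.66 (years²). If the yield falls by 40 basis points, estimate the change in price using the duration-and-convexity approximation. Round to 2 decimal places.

Duration effect: -D_mod·Δy = -10.33 × (-0.004) = +0.041320
Convexity effect: ½·C·(Δy)² = 0.5 × 133.66 × (-0.004)² = +0.00106928
ΔP/P ≈ +0.041320 + 0.00106928 = +0.04238928
ΔP ≈ 118.55 × (+0.04238928) = +5.025249144.

+C$5.03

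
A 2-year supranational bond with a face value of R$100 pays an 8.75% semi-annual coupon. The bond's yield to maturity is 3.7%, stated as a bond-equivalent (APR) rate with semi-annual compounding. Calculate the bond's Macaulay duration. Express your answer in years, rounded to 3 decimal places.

1.884 years

Periodic yield y = 0.0185. Discount each cash flow and weight by its period:
  t   CF        PV=CF/(1+0.0185)^t    t·PV
  1        4.375         4.2955         4.2955
  2        4.375         4.2175         8.4350
  3        4.375         4.1409        12.4227
  4      104.375        96.9957       387.9827
  Σ                    109.6496       413.1359
Price P = Σ PV = 109.6496.
Macaulay duration = Σ(t·PV) / P = 413.1359 / 109.6496 = 3.76778 half-year periods.
In years: 3.76778 / 2 = 1.88389 years.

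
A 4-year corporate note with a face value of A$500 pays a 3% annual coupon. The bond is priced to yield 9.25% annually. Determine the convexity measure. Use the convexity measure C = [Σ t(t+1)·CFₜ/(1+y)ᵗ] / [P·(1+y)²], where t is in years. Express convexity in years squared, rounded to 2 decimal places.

With y = 0.0925:
  t   CF        PV=CF/(1+0.0925)^t    t·PV        t(t+1)·PV
  1        15.00        13.7300        13.7300          27.4600
  2        15.00        12.5675        25.1350          75.4049
  3        15.00        11.5034        34.5103         138.0410
  4       515.00       361.5109     1,446.0438       7,230.2188
  Σ                    399.3118     1,519.4190       7,471.1247
P = 399.3118.
Convexity = Σ t(t+1)·PV / [P·(1+y)²] = 7,471.1247 / (399.3118 × 1.193556) = 15.67584.

15.68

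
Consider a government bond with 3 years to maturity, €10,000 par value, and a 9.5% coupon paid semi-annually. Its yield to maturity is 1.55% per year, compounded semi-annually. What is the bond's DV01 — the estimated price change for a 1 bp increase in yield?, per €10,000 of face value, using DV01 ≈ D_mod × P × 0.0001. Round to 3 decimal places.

€3.321

Periodic yield y = 0.00775.
  t   CF        PV=CF/(1+0.00775)^t    t·PV
  1       475.00       471.3471       471.3471
  2       475.00       467.7222       935.4444
  3       475.00       464.1252     1,392.3757
  4       475.00       460.5559     1,842.2237
  5       475.00       457.0141     2,285.0704
  6    10,475.00    10,000.8564    60,005.1383
  Σ                 12,321.6209    66,931.5996
P = 12,321.6209; D_Mac = 5.43205 half-year periods = 2.71602 yrs; D_mod = 2.69514 yrs.
DV01 ≈ 2.69514 × 12,321.6209 × 0.0001 = 3.320843.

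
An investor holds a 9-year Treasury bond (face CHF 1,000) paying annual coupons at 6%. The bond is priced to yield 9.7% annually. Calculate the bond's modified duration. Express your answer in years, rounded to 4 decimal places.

Periodic yield y = 0.097. First find Macaulay duration:
  t   CF        PV=CF/(1+0.097)^t    t·PV
  1        60.00        54.6946        54.6946
  2        60.00        49.8584        99.7167
  3        60.00        45.4497       136.3492
  4        60.00        41.4309       165.7237
  5        60.00        37.7675       188.8374
  6        60.00        34.4280       206.5679
  7        60.00        31.3838       219.6863
  8        60.00        28.6087       228.8697
  9     1,060.00       460.7297     4,146.5674
  Σ                    784.3513     5,447.0129
P = 784.3513; Macaulay duration = 5,447.0129 / 784.3513 = 6.94461 years.
Modified duration = D_Mac / (1 + y) = 6.94461 / 1.097 = 6.33055 years.

6.3305 years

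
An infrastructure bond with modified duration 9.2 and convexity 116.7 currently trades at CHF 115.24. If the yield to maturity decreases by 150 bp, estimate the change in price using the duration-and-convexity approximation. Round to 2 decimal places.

Duration effect: -D_mod·Δy = -9.2 × (-0.015) = +0.138000
Convexity effect: ½·C·(Δy)² = 0.5 × 116.7 × (-0.015)² = +0.01312875
ΔP/P ≈ +0.138000 + 0.01312875 = +0.15112875
ΔP ≈ 115.24 × (+0.15112875) = +17.41607715.

+CHF 17.42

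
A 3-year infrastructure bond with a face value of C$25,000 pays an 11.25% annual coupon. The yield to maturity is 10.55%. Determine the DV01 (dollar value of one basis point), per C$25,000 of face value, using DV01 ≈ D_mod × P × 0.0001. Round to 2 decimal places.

C$6.23

Periodic yield y = 0.1055.
  t   CF        PV=CF/(1+0.1055)^t    t·PV
  1     2,812.50     2,544.0977     2,544.0977
  2     2,812.50     2,301.3095     4,602.6191
  3    27,812.50    20,585.6122    61,756.8367
  Σ                 25,431.0195    68,903.5534
P = 25,431.0195; D_Mac = 2.70943 yrs; D_mod = 2.45086 yrs.
DV01 ≈ 2.45086 × 25,431.0195 × 0.0001 = 6.232795.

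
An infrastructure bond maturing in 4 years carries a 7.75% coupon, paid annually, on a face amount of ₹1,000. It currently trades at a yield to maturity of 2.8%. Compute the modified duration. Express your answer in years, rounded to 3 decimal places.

3.526 years

Periodic yield y = 0.028. First find Macaulay duration:
  t   CF        PV=CF/(1+0.028)^t    t·PV
  1        77.50        75.3891        75.3891
  2        77.50        73.3357       146.6714
  3        77.50        71.3382       214.0147
  4     1,077.50       964.8167     3,859.2669
  Σ                  1,184.8798     4,295.3421
P = 1,184.8798; Macaulay duration = 4,295.3421 / 1,184.8798 = 3.62513 years.
Modified duration = D_Mac / (1 + y) = 3.62513 / 1.028 = 3.52639 years.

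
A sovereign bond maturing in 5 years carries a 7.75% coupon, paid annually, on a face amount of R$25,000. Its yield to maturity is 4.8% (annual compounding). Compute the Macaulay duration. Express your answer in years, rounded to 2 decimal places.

Periodic yield y = 0.048. Discount each cash flow and weight by its year:
  t   CF        PV=CF/(1+0.048)^t    t·PV
  1     1,937.50     1,848.7595     1,848.7595
  2     1,937.50     1,764.0835     3,528.1671
  3     1,937.50     1,683.2858     5,049.8574
  4     1,937.50     1,606.1888     6,424.7550
  5    26,937.50    21,308.4016   106,542.0082
  Σ                 28,210.7193   123,393.5473
Price P = Σ PV = 28,210.7193.
Macaulay duration = Σ(t·PV) / P = 123,393.5473 / 28,210.7193 = 4.37400 years.

4.37 years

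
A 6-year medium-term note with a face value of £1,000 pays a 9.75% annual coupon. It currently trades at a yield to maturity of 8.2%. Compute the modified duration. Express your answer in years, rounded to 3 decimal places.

4.490 years

Periodic yield y = 0.082. First find Macaulay duration:
  t   CF        PV=CF/(1+0.082)^t    t·PV
  1        97.50        90.1109        90.1109
  2        97.50        83.2818       166.5636
  3        97.50        76.9702       230.9107
  4        97.50        71.1370       284.5480
  5        97.50        65.7458       328.7292
  6     1,097.50       683.9762     4,103.8570
  Σ                  1,071.2220     5,204.7194
P = 1,071.2220; Macaulay duration = 5,204.7194 / 1,071.2220 = 4.85868 years.
Modified duration = D_Mac / (1 + y) = 4.85868 / 1.082 = 4.49046 years.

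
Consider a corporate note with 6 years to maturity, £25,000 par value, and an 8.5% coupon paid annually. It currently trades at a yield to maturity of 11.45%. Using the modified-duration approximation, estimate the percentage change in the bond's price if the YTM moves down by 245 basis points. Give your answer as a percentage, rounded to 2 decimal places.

+10.69%

Periodic yield y = 0.1145. Modified duration first:
  t   CF        PV=CF/(1+0.1145)^t    t·PV
  1     2,125.00     1,906.6846     1,906.6846
  2     2,125.00     1,710.7982     3,421.5964
  3     2,125.00     1,535.0365     4,605.1096
  4     2,125.00     1,377.3320     5,509.3281
  5     2,125.00     1,235.8295     6,179.1477
  6    27,125.00    14,154.3298    84,925.9787
  Σ                 21,920.0107   106,547.8451
P = 21,920.0107; D_Mac = 4.86076 yrs; D_mod = 4.86076/(1+0.1145) = 4.36138 yrs.
ΔP/P ≈ -D_mod · Δy = -4.36138 × (-0.0245) = +0.106854 = +10.6854%.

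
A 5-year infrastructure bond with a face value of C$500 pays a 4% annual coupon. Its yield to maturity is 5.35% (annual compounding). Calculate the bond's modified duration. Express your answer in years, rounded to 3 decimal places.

4.382 years

Periodic yield y = 0.0535. First find Macaulay duration:
  t   CF        PV=CF/(1+0.0535)^t    t·PV
  1        20.00        18.9843        18.9843
  2        20.00        18.0203        36.0405
  3        20.00        17.1051        51.3154
  4        20.00        16.2365        64.9459
  5       520.00       400.7104     2,003.5521
  Σ                    471.0566     2,174.8383
P = 471.0566; Macaulay duration = 2,174.8383 / 471.0566 = 4.61694 years.
Modified duration = D_Mac / (1 + y) = 4.61694 / 1.0535 = 4.38247 years.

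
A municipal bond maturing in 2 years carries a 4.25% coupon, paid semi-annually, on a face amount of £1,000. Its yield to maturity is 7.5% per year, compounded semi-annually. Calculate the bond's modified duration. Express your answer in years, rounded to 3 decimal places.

Periodic yield y = 0.0375. First find Macaulay duration:
  t   CF        PV=CF/(1+0.0375)^t    t·PV
  1        21.25        20.4819        20.4819
  2        21.25        19.7416        39.4832
  3        21.25        19.0281        57.0842
  4     1,021.25       881.4134     3,525.6536
  Σ                    940.6650     3,642.7029
P = 940.6650; Macaulay duration = 3,642.7029 / 940.6650 = 3.87248 half-year periods = 1.93624 years.
Modified duration = D_Mac / (1 + y) = 1.93624 / 1.0375 = 1.86625 years.

1.866 years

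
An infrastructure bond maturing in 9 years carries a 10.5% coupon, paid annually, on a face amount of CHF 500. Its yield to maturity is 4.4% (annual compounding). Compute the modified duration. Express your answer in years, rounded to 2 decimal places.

Periodic yield y = 0.044. First find Macaulay duration:
  t   CF        PV=CF/(1+0.044)^t    t·PV
  1        52.50        50.2874        50.2874
  2        52.50        48.1680        96.3359
  3        52.50        46.1379       138.4137
  4        52.50        44.1934       176.7736
  5        52.50        42.3308       211.6542
  6        52.50        40.5468       243.2806
  7        52.50        38.8379       271.8653
  8        52.50        37.2011       297.6085
  9       552.50       374.9970     3,374.9730
  Σ                    722.7002     4,861.1922
P = 722.7002; Macaulay duration = 4,861.1922 / 722.7002 = 6.72643 years.
Modified duration = D_Mac / (1 + y) = 6.72643 / 1.044 = 6.44294 years.

6.44 years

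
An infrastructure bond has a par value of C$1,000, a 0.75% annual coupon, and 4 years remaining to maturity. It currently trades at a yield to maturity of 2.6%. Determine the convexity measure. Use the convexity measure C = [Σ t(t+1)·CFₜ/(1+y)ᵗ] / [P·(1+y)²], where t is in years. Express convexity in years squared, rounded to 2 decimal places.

With y = 0.026:
  t   CF        PV=CF/(1+0.026)^t    t·PV        t(t+1)·PV
  1         7.50         7.3099         7.3099          14.6199
  2         7.50         7.1247        14.2494          42.7482
  3         7.50         6.9442        20.8325          83.3298
  4     1,007.50       909.1920     3,636.7681      18,183.8403
  Σ                    930.5708     3,679.1598      18,324.5381
P = 930.5708.
Convexity = Σ t(t+1)·PV / [P·(1+y)²] = 18,324.5381 / (930.5708 × 1.052676) = 18.70634.

18.71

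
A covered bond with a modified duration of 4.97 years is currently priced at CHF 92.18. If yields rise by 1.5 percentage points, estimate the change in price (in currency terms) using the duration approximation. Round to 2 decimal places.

Duration approximation: ΔP/P ≈ -D_mod · Δy = -4.97 × (+0.015) = -0.074550.
ΔP ≈ 92.18 × (-0.074550) = -6.872019.

-CHF 6.87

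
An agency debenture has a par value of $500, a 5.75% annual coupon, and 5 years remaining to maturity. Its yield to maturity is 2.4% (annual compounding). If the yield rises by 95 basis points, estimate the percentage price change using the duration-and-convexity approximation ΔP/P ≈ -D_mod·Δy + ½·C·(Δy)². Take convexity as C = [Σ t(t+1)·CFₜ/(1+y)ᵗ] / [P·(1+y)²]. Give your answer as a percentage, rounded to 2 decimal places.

-4.09%

With y = 0.024:
  t   CF        PV=CF/(1+0.024)^t    t·PV        t(t+1)·PV
  1        28.75        28.0762        28.0762          56.1523
  2        28.75        27.4181        54.8363         164.5088
  3        28.75        26.7755        80.3266         321.3063
  4        28.75        26.1480       104.5919         522.9595
  5       528.75       469.6243     2,348.1217      14,088.7302
  Σ                    578.0421     2,615.9526      15,153.6571
P = 578.0421; D_Mac = 4.52554 yrs; D_mod = 4.41947 yrs; C = 25.00104.
Duration effect: -4.41947 × (+0.0095) = -0.041985
Convexity effect: 0.5 × 25.00104 × (0.0095)² = +0.0011282
ΔP/P ≈ -0.041985 + 0.0011282 = -0.040857 = -4.0857%.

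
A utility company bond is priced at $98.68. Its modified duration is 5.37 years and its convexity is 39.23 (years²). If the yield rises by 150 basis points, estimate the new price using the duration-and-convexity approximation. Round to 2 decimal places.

$91.17

Duration effect: -D_mod·Δy = -5.37 × (+0.015) = -0.080550
Convexity effect: ½·C·(Δy)² = 0.5 × 39.23 × (0.015)² = +0.004413375
ΔP/P ≈ -0.080550 + 0.004413375 = -0.076136625
New price ≈ 98.68 × (1 - 0.076136625) = 91.166837845.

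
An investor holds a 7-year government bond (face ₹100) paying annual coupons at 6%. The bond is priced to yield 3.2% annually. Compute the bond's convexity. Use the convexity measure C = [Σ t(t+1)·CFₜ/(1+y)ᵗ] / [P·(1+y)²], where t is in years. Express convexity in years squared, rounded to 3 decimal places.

42.744

With y = 0.032:
  t   CF        PV=CF/(1+0.032)^t    t·PV        t(t+1)·PV
  1         6.00         5.8140         5.8140          11.6279
  2         6.00         5.6337        11.2674          33.8021
  3         6.00         5.4590        16.3770          65.5079
  4         6.00         5.2897        21.1589         105.7943
  5         6.00         5.1257        25.6285         153.7709
  6         6.00         4.9668        29.8006         208.6039
  7       106.00        85.0253       595.1768       4,761.4147
  Σ                    117.3141       705.2230       5,340.5216
P = 117.3141.
Convexity = Σ t(t+1)·PV / [P·(1+y)²] = 5,340.5216 / (117.3141 × 1.065024) = 42.74391.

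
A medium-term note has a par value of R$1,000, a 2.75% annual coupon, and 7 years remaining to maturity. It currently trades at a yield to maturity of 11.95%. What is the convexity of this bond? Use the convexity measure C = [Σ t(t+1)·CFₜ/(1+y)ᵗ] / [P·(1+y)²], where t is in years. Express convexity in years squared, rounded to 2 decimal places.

38.46

With y = 0.1195:
  t   CF        PV=CF/(1+0.1195)^t    t·PV        t(t+1)·PV
  1        27.50        24.5645        24.5645          49.1291
  2        27.50        21.9424        43.8848         131.6545
  3        27.50        19.6002        58.8006         235.2023
  4        27.50        17.5080        70.0320         350.1598
  5        27.50        15.6391        78.1956         469.1735
  6        27.50        13.9697        83.8184         586.7288
  7     1,027.50       466.2439     3,263.7072      26,109.6573
  Σ                    579.4679     3,623.0031      27,931.7053
P = 579.4679.
Convexity = Σ t(t+1)·PV / [P·(1+y)²] = 27,931.7053 / (579.4679 × 1.253280) = 38.46094.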